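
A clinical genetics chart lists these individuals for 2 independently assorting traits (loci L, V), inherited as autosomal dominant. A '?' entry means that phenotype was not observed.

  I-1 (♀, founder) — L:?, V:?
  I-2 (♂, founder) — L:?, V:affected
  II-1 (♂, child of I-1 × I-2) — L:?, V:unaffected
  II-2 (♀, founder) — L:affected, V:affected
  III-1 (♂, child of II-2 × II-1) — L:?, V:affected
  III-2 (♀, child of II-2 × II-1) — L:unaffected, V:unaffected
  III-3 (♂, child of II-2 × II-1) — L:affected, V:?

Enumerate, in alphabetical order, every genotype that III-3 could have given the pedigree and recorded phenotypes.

III-3 ∈ {LL Vv, LL vv, Ll Vv, Ll vv}

L/I-1 ? ·: ll|Ll|LL
L/I-2 ? ·: ll|Ll|LL
L/II-1 ? I-1×I-2: ll|Ll
L/II-2 aff ·: Ll
L/III-1 ? II-2×II-1: ll|Ll|LL
L/III-2 un II-2×II-1: ll
L/III-3 aff II-2×II-1: Ll|LL
⇒ L over [I-1,I-2,II-1,II-2,III-1,III-2,III-3]: 50 consistent
V/I-1 ? ·: vv|Vv
V/I-2 aff ·: Vv
V/II-1 un I-1×I-2: vv
V/II-2 aff ·: Vv
V/III-1 aff II-2×II-1: Vv
V/III-2 un II-2×II-1: vv
V/III-3 ? II-2×II-1: vv|Vv
⇒ V over [I-1,I-2,II-1,II-2,III-1,III-2,III-3]: 4 consistent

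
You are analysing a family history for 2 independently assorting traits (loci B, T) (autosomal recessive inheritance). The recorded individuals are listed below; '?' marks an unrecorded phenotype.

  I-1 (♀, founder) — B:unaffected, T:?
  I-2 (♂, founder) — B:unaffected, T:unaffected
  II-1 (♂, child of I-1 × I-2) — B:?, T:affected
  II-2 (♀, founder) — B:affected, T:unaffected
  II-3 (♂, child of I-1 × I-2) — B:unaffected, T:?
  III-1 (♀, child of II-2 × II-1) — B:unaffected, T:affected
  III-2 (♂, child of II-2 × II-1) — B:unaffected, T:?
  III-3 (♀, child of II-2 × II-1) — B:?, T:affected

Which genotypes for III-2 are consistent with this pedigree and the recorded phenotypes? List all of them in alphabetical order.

B/I-1 un ·: BB|Bb
B/I-2 un ·: BB|Bb
B/II-1 ? I-1×I-2: BB|Bb
B/II-2 aff ·: bb
B/II-3 un I-1×I-2: BB|Bb
B/III-1 un II-2×II-1: Bb
B/III-2 un II-2×II-1: Bb
B/III-3 ? II-2×II-1: Bb|bb
⇒ B over [I-1,I-2,II-1,II-2,II-3,III-1,III-2,III-3]: 19 consistent
T/I-1 ? ·: Tt|tt
T/I-2 un ·: Tt
T/II-1 aff I-1×I-2: tt
T/II-2 un ·: Tt
T/II-3 ? I-1×I-2: TT|Tt|tt
T/III-1 aff II-2×II-1: tt
T/III-2 ? II-2×II-1: Tt|tt
T/III-3 aff II-2×II-1: tt
⇒ T over [I-1,I-2,II-1,II-2,II-3,III-1,III-2,III-3]: 10 consistent

III-2 ∈ {Bb Tt, Bb tt}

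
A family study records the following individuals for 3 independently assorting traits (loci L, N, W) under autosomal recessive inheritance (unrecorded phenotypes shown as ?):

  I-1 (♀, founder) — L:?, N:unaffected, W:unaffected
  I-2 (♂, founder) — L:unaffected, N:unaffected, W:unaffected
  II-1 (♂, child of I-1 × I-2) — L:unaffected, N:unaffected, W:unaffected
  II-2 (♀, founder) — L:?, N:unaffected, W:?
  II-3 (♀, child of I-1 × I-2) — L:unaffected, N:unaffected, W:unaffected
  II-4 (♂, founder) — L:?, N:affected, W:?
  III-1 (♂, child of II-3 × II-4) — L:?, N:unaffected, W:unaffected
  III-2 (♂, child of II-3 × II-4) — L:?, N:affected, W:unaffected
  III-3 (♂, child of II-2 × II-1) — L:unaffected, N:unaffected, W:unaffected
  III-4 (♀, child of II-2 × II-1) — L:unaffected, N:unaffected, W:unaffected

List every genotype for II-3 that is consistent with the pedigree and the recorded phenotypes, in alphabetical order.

II-3 ∈ {LL Nn WW, LL Nn Ww, Ll Nn WW, Ll Nn Ww}

L/I-1 ? ·: LL|Ll|ll
L/I-2 un ·: LL|Ll
L/II-1 un I-1×I-2: LL|Ll
L/II-2 ? ·: LL|Ll|ll
L/II-3 un I-1×I-2: LL|Ll
L/II-4 ? ·: LL|Ll|ll
L/III-1 ? II-3×II-4: LL|Ll|ll
L/III-2 ? II-3×II-4: LL|Ll|ll
L/III-3 un II-2×II-1: LL|Ll
L/III-4 un II-2×II-1: LL|Ll
⇒ L over [I-1,I-2,II-1,II-2,II-3,II-4,III-1,III-2,III-3,III-4]: 1377 consistent
N/I-1 un ·: NN|Nn
N/I-2 un ·: NN|Nn
N/II-1 un I-1×I-2: NN|Nn
N/II-2 un ·: NN|Nn
N/II-3 un I-1×I-2: Nn
N/II-4 aff ·: nn
N/III-1 un II-3×II-4: Nn
N/III-2 aff II-3×II-4: nn
N/III-3 un II-2×II-1: NN|Nn
N/III-4 un II-2×II-1: NN|Nn
⇒ N over [I-1,I-2,II-1,II-2,II-3,II-4,III-1,III-2,III-3,III-4]: 39 consistent
W/I-1 un ·: WW|Ww
W/I-2 un ·: WW|Ww
W/II-1 un I-1×I-2: WW|Ww
W/II-2 ? ·: WW|Ww|ww
W/II-3 un I-1×I-2: WW|Ww
W/II-4 ? ·: WW|Ww|ww
W/III-1 un II-3×II-4: WW|Ww
W/III-2 un II-3×II-4: WW|Ww
W/III-3 un II-2×II-1: WW|Ww
W/III-4 un II-2×II-1: WW|Ww
⇒ W over [I-1,I-2,II-1,II-2,II-3,II-4,III-1,III-2,III-3,III-4]: 711 consistent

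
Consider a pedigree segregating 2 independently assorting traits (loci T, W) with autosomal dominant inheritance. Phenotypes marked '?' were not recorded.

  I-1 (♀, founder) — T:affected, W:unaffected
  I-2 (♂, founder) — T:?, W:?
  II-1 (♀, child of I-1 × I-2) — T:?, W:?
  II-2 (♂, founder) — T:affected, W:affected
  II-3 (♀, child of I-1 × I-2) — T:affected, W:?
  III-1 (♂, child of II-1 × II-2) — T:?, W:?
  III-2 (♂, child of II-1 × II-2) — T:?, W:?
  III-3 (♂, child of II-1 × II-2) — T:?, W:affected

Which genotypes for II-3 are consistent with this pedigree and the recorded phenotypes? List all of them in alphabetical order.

II-3 ∈ {TT Ww, TT ww, Tt Ww, Tt ww}

T/I-1 aff ·: Tt|TT
T/I-2 ? ·: tt|Tt|TT
T/II-1 ? I-1×I-2: tt|Tt|TT
T/II-2 aff ·: Tt|TT
T/II-3 aff I-1×I-2: Tt|TT
T/III-1 ? II-1×II-2: tt|Tt|TT
T/III-2 ? II-1×II-2: tt|Tt|TT
T/III-3 ? II-1×II-2: tt|Tt|TT
⇒ T over [I-1,I-2,II-1,II-2,II-3,III-1,III-2,III-3]: 370 consistent
W/I-1 un ·: ww
W/I-2 ? ·: ww|Ww|WW
W/II-1 ? I-1×I-2: ww|Ww
W/II-2 aff ·: Ww|WW
W/II-3 ? I-1×I-2: ww|Ww
W/III-1 ? II-1×II-2: ww|Ww|WW
W/III-2 ? II-1×II-2: ww|Ww|WW
W/III-3 aff II-1×II-2: Ww|WW
⇒ W over [I-1,I-2,II-1,II-2,II-3,III-1,III-2,III-3]: 93 consistent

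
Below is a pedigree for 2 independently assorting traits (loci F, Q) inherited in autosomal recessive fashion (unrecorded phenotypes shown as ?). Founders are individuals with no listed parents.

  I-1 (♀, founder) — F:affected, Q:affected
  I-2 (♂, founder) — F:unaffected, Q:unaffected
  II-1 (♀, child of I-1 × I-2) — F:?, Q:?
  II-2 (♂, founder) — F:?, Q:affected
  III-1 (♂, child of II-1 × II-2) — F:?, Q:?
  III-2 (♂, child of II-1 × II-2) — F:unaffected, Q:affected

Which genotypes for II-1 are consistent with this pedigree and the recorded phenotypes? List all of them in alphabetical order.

F/I-1 aff ·: ff
F/I-2 un ·: FF|Ff
F/II-1 ? I-1×I-2: Ff|ff
F/II-2 ? ·: FF|Ff|ff
F/III-1 ? II-1×II-2: FF|Ff|ff
F/III-2 un II-1×II-2: FF|Ff
⇒ F over [I-1,I-2,II-1,II-2,III-1,III-2]: 27 consistent
Q/I-1 aff ·: qq
Q/I-2 un ·: QQ|Qq
Q/II-1 ? I-1×I-2: Qq|qq
Q/II-2 aff ·: qq
Q/III-1 ? II-1×II-2: Qq|qq
Q/III-2 aff II-1×II-2: qq
⇒ Q over [I-1,I-2,II-1,II-2,III-1,III-2]: 5 consistent

II-1 ∈ {Ff Qq, Ff qq, ff Qq, ff qq}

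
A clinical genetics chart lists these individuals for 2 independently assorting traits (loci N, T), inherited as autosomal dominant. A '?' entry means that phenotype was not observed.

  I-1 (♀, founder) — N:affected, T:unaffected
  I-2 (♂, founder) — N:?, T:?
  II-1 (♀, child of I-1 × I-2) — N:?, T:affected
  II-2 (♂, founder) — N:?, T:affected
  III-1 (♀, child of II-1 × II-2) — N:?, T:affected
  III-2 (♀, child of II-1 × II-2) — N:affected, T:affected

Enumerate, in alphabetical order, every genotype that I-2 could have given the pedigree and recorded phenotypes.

I-2 ∈ {NN TT, NN Tt, Nn TT, Nn Tt, nn TT, nn Tt}

N/I-1 aff ·: Nn|NN
N/I-2 ? ·: nn|Nn|NN
N/II-1 ? I-1×I-2: nn|Nn|NN
N/II-2 ? ·: nn|Nn|NN
N/III-1 ? II-1×II-2: nn|Nn|NN
N/III-2 aff II-1×II-2: Nn|NN
⇒ N over [I-1,I-2,II-1,II-2,III-1,III-2]: 90 consistent
T/I-1 un ·: tt
T/I-2 ? ·: Tt|TT
T/II-1 aff I-1×I-2: Tt
T/II-2 aff ·: Tt|TT
T/III-1 aff II-1×II-2: Tt|TT
T/III-2 aff II-1×II-2: Tt|TT
⇒ T over [I-1,I-2,II-1,II-2,III-1,III-2]: 16 consistent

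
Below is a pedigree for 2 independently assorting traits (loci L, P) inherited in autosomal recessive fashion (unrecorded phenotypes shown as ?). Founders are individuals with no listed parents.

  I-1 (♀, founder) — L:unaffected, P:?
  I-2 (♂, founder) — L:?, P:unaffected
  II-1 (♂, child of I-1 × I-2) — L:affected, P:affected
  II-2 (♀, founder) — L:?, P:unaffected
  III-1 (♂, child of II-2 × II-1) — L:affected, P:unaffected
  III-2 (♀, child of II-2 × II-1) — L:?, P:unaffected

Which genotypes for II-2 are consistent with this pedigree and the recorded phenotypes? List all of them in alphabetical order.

L/I-1 un ·: Ll
L/I-2 ? ·: Ll|ll
L/II-1 aff I-1×I-2: ll
L/II-2 ? ·: Ll|ll
L/III-1 aff II-2×II-1: ll
L/III-2 ? II-2×II-1: Ll|ll
⇒ L over [I-1,I-2,II-1,II-2,III-1,III-2]: 6 consistent
P/I-1 ? ·: Pp|pp
P/I-2 un ·: Pp
P/II-1 aff I-1×I-2: pp
P/II-2 un ·: PP|Pp
P/III-1 un II-2×II-1: Pp
P/III-2 un II-2×II-1: Pp
⇒ P over [I-1,I-2,II-1,II-2,III-1,III-2]: 4 consistent

II-2 ∈ {Ll PP, Ll Pp, ll PP, ll Pp}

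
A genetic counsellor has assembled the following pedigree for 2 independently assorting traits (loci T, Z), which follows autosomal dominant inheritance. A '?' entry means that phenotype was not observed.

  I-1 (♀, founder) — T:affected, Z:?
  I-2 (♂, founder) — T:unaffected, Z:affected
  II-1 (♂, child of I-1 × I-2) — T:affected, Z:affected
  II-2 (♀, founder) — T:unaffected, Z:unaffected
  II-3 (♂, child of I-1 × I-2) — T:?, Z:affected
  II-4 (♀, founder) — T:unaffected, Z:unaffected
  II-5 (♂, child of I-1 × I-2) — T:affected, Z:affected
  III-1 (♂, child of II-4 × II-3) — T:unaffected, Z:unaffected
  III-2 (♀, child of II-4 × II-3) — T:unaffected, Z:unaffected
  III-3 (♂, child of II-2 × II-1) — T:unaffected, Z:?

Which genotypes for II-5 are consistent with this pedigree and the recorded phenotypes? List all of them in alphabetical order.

II-5 ∈ {Tt ZZ, Tt Zz}

T/I-1 aff ·: Tt|TT
T/I-2 un ·: tt
T/II-1 aff I-1×I-2: Tt
T/II-2 un ·: tt
T/II-3 ? I-1×I-2: tt|Tt
T/II-4 un ·: tt
T/II-5 aff I-1×I-2: Tt
T/III-1 un II-4×II-3: tt
T/III-2 un II-4×II-3: tt
T/III-3 un II-2×II-1: tt
⇒ T over [I-1,I-2,II-1,II-2,II-3,II-4,II-5,III-1,III-2,III-3]: 3 consistent
Z/I-1 ? ·: zz|Zz|ZZ
Z/I-2 aff ·: Zz|ZZ
Z/II-1 aff I-1×I-2: Zz|ZZ
Z/II-2 un ·: zz
Z/II-3 aff I-1×I-2: Zz
Z/II-4 un ·: zz
Z/II-5 aff I-1×I-2: Zz|ZZ
Z/III-1 un II-4×II-3: zz
Z/III-2 un II-4×II-3: zz
Z/III-3 ? II-2×II-1: zz|Zz
⇒ Z over [I-1,I-2,II-1,II-2,II-3,II-4,II-5,III-1,III-2,III-3]: 22 consistent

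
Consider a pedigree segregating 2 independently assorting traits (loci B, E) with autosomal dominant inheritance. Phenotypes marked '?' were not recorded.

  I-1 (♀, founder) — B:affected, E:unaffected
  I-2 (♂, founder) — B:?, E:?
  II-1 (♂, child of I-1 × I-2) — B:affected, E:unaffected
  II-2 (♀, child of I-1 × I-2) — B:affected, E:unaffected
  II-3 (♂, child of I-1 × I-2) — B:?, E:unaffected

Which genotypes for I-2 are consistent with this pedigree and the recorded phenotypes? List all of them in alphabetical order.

I-2 ∈ {BB Ee, BB ee, Bb Ee, Bb ee, bb Ee, bb ee}

B/I-1 aff ·: Bb|BB
B/I-2 ? ·: bb|Bb|BB
B/II-1 aff I-1×I-2: Bb|BB
B/II-2 aff I-1×I-2: Bb|BB
B/II-3 ? I-1×I-2: bb|Bb|BB
⇒ B over [I-1,I-2,II-1,II-2,II-3]: 32 consistent
E/I-1 un ·: ee
E/I-2 ? ·: ee|Ee
E/II-1 un I-1×I-2: ee
E/II-2 un I-1×I-2: ee
E/II-3 un I-1×I-2: ee
⇒ E over [I-1,I-2,II-1,II-2,II-3]: 2 consistent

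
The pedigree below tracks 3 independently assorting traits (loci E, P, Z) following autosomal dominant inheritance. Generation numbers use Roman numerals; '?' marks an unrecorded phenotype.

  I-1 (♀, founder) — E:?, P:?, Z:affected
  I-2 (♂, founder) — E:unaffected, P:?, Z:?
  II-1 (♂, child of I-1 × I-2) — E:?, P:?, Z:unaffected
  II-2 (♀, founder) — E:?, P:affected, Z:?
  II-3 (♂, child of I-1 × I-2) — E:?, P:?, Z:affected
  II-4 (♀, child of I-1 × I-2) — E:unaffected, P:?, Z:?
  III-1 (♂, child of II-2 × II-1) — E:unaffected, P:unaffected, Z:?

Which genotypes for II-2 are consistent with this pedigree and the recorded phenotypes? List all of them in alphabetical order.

E/I-1 ? ·: ee|Ee
E/I-2 un ·: ee
E/II-1 ? I-1×I-2: ee|Ee
E/II-2 ? ·: ee|Ee
E/II-3 ? I-1×I-2: ee|Ee
E/II-4 un I-1×I-2: ee
E/III-1 un II-2×II-1: ee
⇒ E over [I-1,I-2,II-1,II-2,II-3,II-4,III-1]: 10 consistent
P/I-1 ? ·: pp|Pp|PP
P/I-2 ? ·: pp|Pp|PP
P/II-1 ? I-1×I-2: pp|Pp
P/II-2 aff ·: Pp
P/II-3 ? I-1×I-2: pp|Pp|PP
P/II-4 ? I-1×I-2: pp|Pp|PP
P/III-1 un II-2×II-1: pp
⇒ P over [I-1,I-2,II-1,II-2,II-3,II-4,III-1]: 45 consistent
Z/I-1 aff ·: Zz
Z/I-2 ? ·: zz|Zz
Z/II-1 un I-1×I-2: zz
Z/II-2 ? ·: zz|Zz|ZZ
Z/II-3 aff I-1×I-2: Zz|ZZ
Z/II-4 ? I-1×I-2: zz|Zz|ZZ
Z/III-1 ? II-2×II-1: zz|Zz
⇒ Z over [I-1,I-2,II-1,II-2,II-3,II-4,III-1]: 32 consistent

II-2 ∈ {Ee Pp ZZ, Ee Pp Zz, Ee Pp zz, ee Pp ZZ, ee Pp Zz, ee Pp zz}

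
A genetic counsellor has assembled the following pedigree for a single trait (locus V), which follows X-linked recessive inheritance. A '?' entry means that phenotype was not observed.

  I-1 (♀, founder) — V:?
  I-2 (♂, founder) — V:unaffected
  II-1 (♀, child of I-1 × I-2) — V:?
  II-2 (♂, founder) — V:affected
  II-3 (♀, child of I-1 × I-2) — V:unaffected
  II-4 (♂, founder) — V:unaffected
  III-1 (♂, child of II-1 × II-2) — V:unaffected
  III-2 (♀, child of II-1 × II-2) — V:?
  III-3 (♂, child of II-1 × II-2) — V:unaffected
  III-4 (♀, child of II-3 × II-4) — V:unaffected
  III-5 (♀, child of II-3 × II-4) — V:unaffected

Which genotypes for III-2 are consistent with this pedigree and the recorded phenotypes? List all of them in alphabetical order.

V/I-1 ? ·: X^VX^V|X^VX^v|X^vX^v
V/I-2 un ·: X^VY
V/II-1 ? I-1×I-2: X^VX^V|X^VX^v
V/II-2 aff ·: X^vY
V/II-3 un I-1×I-2: X^VX^V|X^VX^v
V/II-4 un ·: X^VY
V/III-1 un II-1×II-2: X^VY
V/III-2 ? II-1×II-2: X^VX^v|X^vX^v
V/III-3 un II-1×II-2: X^VY
V/III-4 un II-3×II-4: X^VX^V|X^VX^v
V/III-5 un II-3×II-4: X^VX^V|X^VX^v
⇒ V over [I-1,I-2,II-1,II-2,II-3,II-4,III-1,III-2,III-3,III-4,III-5]: 24 consistent

III-2 ∈ {X^VX^v, X^vX^v}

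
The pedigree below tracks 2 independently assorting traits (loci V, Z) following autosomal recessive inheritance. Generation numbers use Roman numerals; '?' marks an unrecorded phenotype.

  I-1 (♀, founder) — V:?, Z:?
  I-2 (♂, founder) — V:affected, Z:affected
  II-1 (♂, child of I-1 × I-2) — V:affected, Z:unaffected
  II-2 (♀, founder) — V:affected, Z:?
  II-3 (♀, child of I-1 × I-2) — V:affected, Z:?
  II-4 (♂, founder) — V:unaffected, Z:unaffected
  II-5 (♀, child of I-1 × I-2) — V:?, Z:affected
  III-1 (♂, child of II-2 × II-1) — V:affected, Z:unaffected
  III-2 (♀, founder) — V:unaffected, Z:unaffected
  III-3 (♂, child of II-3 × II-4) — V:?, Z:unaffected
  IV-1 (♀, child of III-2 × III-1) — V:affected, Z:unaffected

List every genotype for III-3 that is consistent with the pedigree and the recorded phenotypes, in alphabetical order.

V/I-1 ? ·: Vv|vv
V/I-2 aff ·: vv
V/II-1 aff I-1×I-2: vv
V/II-2 aff ·: vv
V/II-3 aff I-1×I-2: vv
V/II-4 un ·: VV|Vv
V/II-5 ? I-1×I-2: Vv|vv
V/III-1 aff II-2×II-1: vv
V/III-2 un ·: Vv
V/III-3 ? II-3×II-4: Vv|vv
V/IV-1 aff III-2×III-1: vv
⇒ V over [I-1,I-2,II-1,II-2,II-3,II-4,II-5,III-1,III-2,III-3,IV-1]: 9 consistent
Z/I-1 ? ·: Zz
Z/I-2 aff ·: zz
Z/II-1 un I-1×I-2: Zz
Z/II-2 ? ·: ZZ|Zz|zz
Z/II-3 ? I-1×I-2: Zz|zz
Z/II-4 un ·: ZZ|Zz
Z/II-5 aff I-1×I-2: zz
Z/III-1 un II-2×II-1: ZZ|Zz
Z/III-2 un ·: ZZ|Zz
Z/III-3 un II-3×II-4: ZZ|Zz
Z/IV-1 un III-2×III-1: ZZ|Zz
⇒ Z over [I-1,I-2,II-1,II-2,II-3,II-4,II-5,III-1,III-2,III-3,IV-1]: 108 consistent

III-3 ∈ {Vv ZZ, Vv Zz, vv ZZ, vv Zz}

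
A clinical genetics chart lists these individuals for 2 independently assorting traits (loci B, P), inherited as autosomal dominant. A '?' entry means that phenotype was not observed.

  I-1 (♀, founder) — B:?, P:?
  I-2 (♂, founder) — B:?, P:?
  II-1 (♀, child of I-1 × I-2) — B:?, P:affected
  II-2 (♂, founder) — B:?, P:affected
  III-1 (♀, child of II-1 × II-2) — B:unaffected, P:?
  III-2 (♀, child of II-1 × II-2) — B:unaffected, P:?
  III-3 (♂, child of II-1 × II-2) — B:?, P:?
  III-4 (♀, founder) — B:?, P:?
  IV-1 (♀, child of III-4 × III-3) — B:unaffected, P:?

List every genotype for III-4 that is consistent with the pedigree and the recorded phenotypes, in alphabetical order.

B/I-1 ? ·: bb|Bb|BB
B/I-2 ? ·: bb|Bb|BB
B/II-1 ? I-1×I-2: bb|Bb
B/II-2 ? ·: bb|Bb
B/III-1 un II-1×II-2: bb
B/III-2 un II-1×II-2: bb
B/III-3 ? II-1×II-2: bb|Bb
B/III-4 ? ·: bb|Bb
B/IV-1 un III-4×III-3: bb
⇒ B over [I-1,I-2,II-1,II-2,III-1,III-2,III-3,III-4,IV-1]: 80 consistent
P/I-1 ? ·: pp|Pp|PP
P/I-2 ? ·: pp|Pp|PP
P/II-1 aff I-1×I-2: Pp|PP
P/II-2 aff ·: Pp|PP
P/III-1 ? II-1×II-2: pp|Pp|PP
P/III-2 ? II-1×II-2: pp|Pp|PP
P/III-3 ? II-1×II-2: pp|Pp|PP
P/III-4 ? ·: pp|Pp|PP
P/IV-1 ? III-4×III-3: pp|Pp|PP
⇒ P over [I-1,I-2,II-1,II-2,III-1,III-2,III-3,III-4,IV-1]: 1445 consistent

III-4 ∈ {Bb PP, Bb Pp, Bb pp, bb PP, bb Pp, bb pp}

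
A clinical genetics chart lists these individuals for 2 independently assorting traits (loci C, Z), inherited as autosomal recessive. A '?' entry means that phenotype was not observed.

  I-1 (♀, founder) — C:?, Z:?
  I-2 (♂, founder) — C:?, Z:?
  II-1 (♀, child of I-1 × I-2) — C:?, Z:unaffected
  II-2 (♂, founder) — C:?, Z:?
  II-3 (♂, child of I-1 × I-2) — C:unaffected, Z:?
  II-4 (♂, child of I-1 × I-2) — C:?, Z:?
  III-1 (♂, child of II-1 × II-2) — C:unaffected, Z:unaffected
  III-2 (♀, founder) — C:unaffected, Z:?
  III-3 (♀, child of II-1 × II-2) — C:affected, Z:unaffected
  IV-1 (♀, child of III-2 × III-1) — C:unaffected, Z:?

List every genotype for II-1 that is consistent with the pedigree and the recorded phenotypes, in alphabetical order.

C/I-1 ? ·: CC|Cc|cc
C/I-2 ? ·: CC|Cc|cc
C/II-1 ? I-1×I-2: Cc|cc
C/II-2 ? ·: Cc|cc
C/II-3 un I-1×I-2: CC|Cc
C/II-4 ? I-1×I-2: CC|Cc|cc
C/III-1 un II-1×II-2: CC|Cc
C/III-2 un ·: CC|Cc
C/III-3 aff II-1×II-2: cc
C/IV-1 un III-2×III-1: CC|Cc
⇒ C over [I-1,I-2,II-1,II-2,II-3,II-4,III-1,III-2,III-3,IV-1]: 260 consistent
Z/I-1 ? ·: ZZ|Zz|zz
Z/I-2 ? ·: ZZ|Zz|zz
Z/II-1 un I-1×I-2: ZZ|Zz
Z/II-2 ? ·: ZZ|Zz|zz
Z/II-3 ? I-1×I-2: ZZ|Zz|zz
Z/II-4 ? I-1×I-2: ZZ|Zz|zz
Z/III-1 un II-1×II-2: ZZ|Zz
Z/III-2 ? ·: ZZ|Zz|zz
Z/III-3 un II-1×II-2: ZZ|Zz
Z/IV-1 ? III-2×III-1: ZZ|Zz|zz
⇒ Z over [I-1,I-2,II-1,II-2,II-3,II-4,III-1,III-2,III-3,IV-1]: 1971 consistent

II-1 ∈ {Cc ZZ, Cc Zz, cc ZZ, cc Zz}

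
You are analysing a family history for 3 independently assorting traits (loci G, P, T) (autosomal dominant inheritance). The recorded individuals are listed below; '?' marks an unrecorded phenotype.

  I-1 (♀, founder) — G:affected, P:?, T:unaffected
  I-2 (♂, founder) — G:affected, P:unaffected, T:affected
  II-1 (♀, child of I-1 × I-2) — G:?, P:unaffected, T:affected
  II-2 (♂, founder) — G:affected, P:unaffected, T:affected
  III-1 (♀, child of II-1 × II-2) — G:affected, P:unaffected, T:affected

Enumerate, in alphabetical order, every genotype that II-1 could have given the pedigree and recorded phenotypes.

II-1 ∈ {GG pp Tt, Gg pp Tt, gg pp Tt}

G/I-1 aff ·: Gg|GG
G/I-2 aff ·: Gg|GG
G/II-1 ? I-1×I-2: gg|Gg|GG
G/II-2 aff ·: Gg|GG
G/III-1 aff II-1×II-2: Gg|GG
⇒ G over [I-1,I-2,II-1,II-2,III-1]: 26 consistent
P/I-1 ? ·: pp|Pp
P/I-2 un ·: pp
P/II-1 un I-1×I-2: pp
P/II-2 un ·: pp
P/III-1 un II-1×II-2: pp
⇒ P over [I-1,I-2,II-1,II-2,III-1]: 2 consistent
T/I-1 un ·: tt
T/I-2 aff ·: Tt|TT
T/II-1 aff I-1×I-2: Tt
T/II-2 aff ·: Tt|TT
T/III-1 aff II-1×II-2: Tt|TT
⇒ T over [I-1,I-2,II-1,II-2,III-1]: 8 consistent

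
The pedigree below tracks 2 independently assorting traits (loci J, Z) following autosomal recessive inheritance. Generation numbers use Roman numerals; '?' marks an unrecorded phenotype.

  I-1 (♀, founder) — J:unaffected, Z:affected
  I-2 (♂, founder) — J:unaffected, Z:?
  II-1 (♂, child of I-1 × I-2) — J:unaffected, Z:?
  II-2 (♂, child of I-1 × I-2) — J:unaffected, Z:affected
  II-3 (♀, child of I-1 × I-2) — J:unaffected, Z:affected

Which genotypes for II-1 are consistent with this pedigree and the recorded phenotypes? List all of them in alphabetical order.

J/I-1 un ·: JJ|Jj
J/I-2 un ·: JJ|Jj
J/II-1 un I-1×I-2: JJ|Jj
J/II-2 un I-1×I-2: JJ|Jj
J/II-3 un I-1×I-2: JJ|Jj
⇒ J over [I-1,I-2,II-1,II-2,II-3]: 25 consistent
Z/I-1 aff ·: zz
Z/I-2 ? ·: Zz|zz
Z/II-1 ? I-1×I-2: Zz|zz
Z/II-2 aff I-1×I-2: zz
Z/II-3 aff I-1×I-2: zz
⇒ Z over [I-1,I-2,II-1,II-2,II-3]: 3 consistent

II-1 ∈ {JJ Zz, JJ zz, Jj Zz, Jj zz}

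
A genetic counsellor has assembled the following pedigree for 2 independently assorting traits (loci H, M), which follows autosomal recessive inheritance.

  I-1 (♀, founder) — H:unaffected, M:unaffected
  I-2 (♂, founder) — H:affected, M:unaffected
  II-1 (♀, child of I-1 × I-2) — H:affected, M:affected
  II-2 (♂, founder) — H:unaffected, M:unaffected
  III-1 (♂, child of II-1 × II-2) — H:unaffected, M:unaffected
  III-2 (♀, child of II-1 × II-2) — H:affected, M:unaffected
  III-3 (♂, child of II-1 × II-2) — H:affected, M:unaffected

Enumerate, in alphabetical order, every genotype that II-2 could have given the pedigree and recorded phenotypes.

H/I-1 un ·: Hh
H/I-2 aff ·: hh
H/II-1 aff I-1×I-2: hh
H/II-2 un ·: Hh
H/III-1 un II-1×II-2: Hh
H/III-2 aff II-1×II-2: hh
H/III-3 aff II-1×II-2: hh
⇒ H over [I-1,I-2,II-1,II-2,III-1,III-2,III-3]: 1 consistent
M/I-1 un ·: Mm
M/I-2 un ·: Mm
M/II-1 aff I-1×I-2: mm
M/II-2 un ·: MM|Mm
M/III-1 un II-1×II-2: Mm
M/III-2 un II-1×II-2: Mm
M/III-3 un II-1×II-2: Mm
⇒ M over [I-1,I-2,II-1,II-2,III-1,III-2,III-3]: 2 consistent

II-2 ∈ {Hh MM, Hh Mm}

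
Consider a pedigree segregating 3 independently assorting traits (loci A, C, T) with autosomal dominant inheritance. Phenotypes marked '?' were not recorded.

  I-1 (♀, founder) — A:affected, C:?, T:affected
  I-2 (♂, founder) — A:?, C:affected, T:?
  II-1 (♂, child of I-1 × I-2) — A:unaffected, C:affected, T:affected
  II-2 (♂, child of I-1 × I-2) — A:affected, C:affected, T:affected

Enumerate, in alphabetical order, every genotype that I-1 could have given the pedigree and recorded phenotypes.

A/I-1 aff ·: Aa
A/I-2 ? ·: aa|Aa
A/II-1 un I-1×I-2: aa
A/II-2 aff I-1×I-2: Aa|AA
⇒ A over [I-1,I-2,II-1,II-2]: 3 consistent
C/I-1 ? ·: cc|Cc|CC
C/I-2 aff ·: Cc|CC
C/II-1 aff I-1×I-2: Cc|CC
C/II-2 aff I-1×I-2: Cc|CC
⇒ C over [I-1,I-2,II-1,II-2]: 15 consistent
T/I-1 aff ·: Tt|TT
T/I-2 ? ·: tt|Tt|TT
T/II-1 aff I-1×I-2: Tt|TT
T/II-2 aff I-1×I-2: Tt|TT
⇒ T over [I-1,I-2,II-1,II-2]: 15 consistent

I-1 ∈ {Aa CC TT, Aa CC Tt, Aa Cc TT, Aa Cc Tt, Aa cc TT, Aa cc Tt}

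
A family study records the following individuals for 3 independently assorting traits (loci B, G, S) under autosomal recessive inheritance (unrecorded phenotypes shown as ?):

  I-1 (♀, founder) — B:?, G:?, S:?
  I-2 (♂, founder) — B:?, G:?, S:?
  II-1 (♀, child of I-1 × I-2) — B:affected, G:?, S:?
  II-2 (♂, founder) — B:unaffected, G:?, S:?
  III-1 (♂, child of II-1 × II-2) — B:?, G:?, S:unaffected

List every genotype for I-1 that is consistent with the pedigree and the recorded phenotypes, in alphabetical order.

I-1 ∈ {Bb GG SS, Bb GG Ss, Bb GG ss, Bb Gg SS, Bb Gg Ss, Bb Gg ss, Bb gg SS, Bb gg Ss, Bb gg ss, bb GG SS, bb GG Ss, bb GG ss, bb Gg SS, bb Gg Ss, bb Gg ss, bb gg SS, bb gg Ss, bb gg ss}

B/I-1 ? ·: Bb|bb
B/I-2 ? ·: Bb|bb
B/II-1 aff I-1×I-2: bb
B/II-2 un ·: BB|Bb
B/III-1 ? II-1×II-2: Bb|bb
⇒ B over [I-1,I-2,II-1,II-2,III-1]: 12 consistent
G/I-1 ? ·: GG|Gg|gg
G/I-2 ? ·: GG|Gg|gg
G/II-1 ? I-1×I-2: GG|Gg|gg
G/II-2 ? ·: GG|Gg|gg
G/III-1 ? II-1×II-2: GG|Gg|gg
⇒ G over [I-1,I-2,II-1,II-2,III-1]: 81 consistent
S/I-1 ? ·: SS|Ss|ss
S/I-2 ? ·: SS|Ss|ss
S/II-1 ? I-1×I-2: SS|Ss|ss
S/II-2 ? ·: SS|Ss|ss
S/III-1 un II-1×II-2: SS|Ss
⇒ S over [I-1,I-2,II-1,II-2,III-1]: 59 consistent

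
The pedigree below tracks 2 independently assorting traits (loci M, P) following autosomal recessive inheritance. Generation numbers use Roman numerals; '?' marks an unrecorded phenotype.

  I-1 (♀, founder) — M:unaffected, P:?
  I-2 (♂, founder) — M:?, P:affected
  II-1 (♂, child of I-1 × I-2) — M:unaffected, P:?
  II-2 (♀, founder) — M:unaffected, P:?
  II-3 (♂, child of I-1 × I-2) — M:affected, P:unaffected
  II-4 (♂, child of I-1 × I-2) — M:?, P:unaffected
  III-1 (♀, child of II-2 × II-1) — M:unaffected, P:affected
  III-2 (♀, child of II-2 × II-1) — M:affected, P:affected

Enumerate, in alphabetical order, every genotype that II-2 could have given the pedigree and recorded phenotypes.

II-2 ∈ {Mm Pp, Mm pp}

M/I-1 un ·: Mm
M/I-2 ? ·: Mm|mm
M/II-1 un I-1×I-2: Mm
M/II-2 un ·: Mm
M/II-3 aff I-1×I-2: mm
M/II-4 ? I-1×I-2: MM|Mm|mm
M/III-1 un II-2×II-1: MM|Mm
M/III-2 aff II-2×II-1: mm
⇒ M over [I-1,I-2,II-1,II-2,II-3,II-4,III-1,III-2]: 10 consistent
P/I-1 ? ·: PP|Pp
P/I-2 aff ·: pp
P/II-1 ? I-1×I-2: Pp|pp
P/II-2 ? ·: Pp|pp
P/II-3 un I-1×I-2: Pp
P/II-4 un I-1×I-2: Pp
P/III-1 aff II-2×II-1: pp
P/III-2 aff II-2×II-1: pp
⇒ P over [I-1,I-2,II-1,II-2,II-3,II-4,III-1,III-2]: 6 consistent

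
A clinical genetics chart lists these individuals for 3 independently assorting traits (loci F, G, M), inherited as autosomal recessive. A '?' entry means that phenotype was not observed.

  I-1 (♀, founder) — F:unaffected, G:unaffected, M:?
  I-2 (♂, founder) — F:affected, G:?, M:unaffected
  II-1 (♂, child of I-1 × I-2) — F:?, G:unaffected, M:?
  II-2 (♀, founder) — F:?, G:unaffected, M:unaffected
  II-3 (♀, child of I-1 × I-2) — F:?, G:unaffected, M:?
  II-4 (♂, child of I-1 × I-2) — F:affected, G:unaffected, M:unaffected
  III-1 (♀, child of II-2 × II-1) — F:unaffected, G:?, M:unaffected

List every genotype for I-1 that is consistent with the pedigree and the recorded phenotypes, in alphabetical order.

F/I-1 un ·: Ff
F/I-2 aff ·: ff
F/II-1 ? I-1×I-2: Ff|ff
F/II-2 ? ·: FF|Ff|ff
F/II-3 ? I-1×I-2: Ff|ff
F/II-4 aff I-1×I-2: ff
F/III-1 un II-2×II-1: FF|Ff
⇒ F over [I-1,I-2,II-1,II-2,II-3,II-4,III-1]: 14 consistent
G/I-1 un ·: GG|Gg
G/I-2 ? ·: GG|Gg|gg
G/II-1 un I-1×I-2: GG|Gg
G/II-2 un ·: GG|Gg
G/II-3 un I-1×I-2: GG|Gg
G/II-4 un I-1×I-2: GG|Gg
G/III-1 ? II-2×II-1: GG|Gg|gg
⇒ G over [I-1,I-2,II-1,II-2,II-3,II-4,III-1]: 109 consistent
M/I-1 ? ·: MM|Mm|mm
M/I-2 un ·: MM|Mm
M/II-1 ? I-1×I-2: MM|Mm|mm
M/II-2 un ·: MM|Mm
M/II-3 ? I-1×I-2: MM|Mm|mm
M/II-4 un I-1×I-2: MM|Mm
M/III-1 un II-2×II-1: MM|Mm
⇒ M over [I-1,I-2,II-1,II-2,II-3,II-4,III-1]: 129 consistent

I-1 ∈ {Ff GG MM, Ff GG Mm, Ff GG mm, Ff Gg MM, Ff Gg Mm, Ff Gg mm}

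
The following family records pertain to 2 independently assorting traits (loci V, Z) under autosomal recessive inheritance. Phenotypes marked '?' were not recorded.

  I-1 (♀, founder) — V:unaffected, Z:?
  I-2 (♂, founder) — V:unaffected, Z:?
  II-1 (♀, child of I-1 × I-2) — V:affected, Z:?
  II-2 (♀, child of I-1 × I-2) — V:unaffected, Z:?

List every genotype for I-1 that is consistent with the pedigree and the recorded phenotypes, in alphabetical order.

V/I-1 un ·: Vv
V/I-2 un ·: Vv
V/II-1 aff I-1×I-2: vv
V/II-2 un I-1×I-2: VV|Vv
⇒ V over [I-1,I-2,II-1,II-2]: 2 consistent
Z/I-1 ? ·: ZZ|Zz|zz
Z/I-2 ? ·: ZZ|Zz|zz
Z/II-1 ? I-1×I-2: ZZ|Zz|zz
Z/II-2 ? I-1×I-2: ZZ|Zz|zz
⇒ Z over [I-1,I-2,II-1,II-2]: 29 consistent

I-1 ∈ {Vv ZZ, Vv Zz, Vv zz}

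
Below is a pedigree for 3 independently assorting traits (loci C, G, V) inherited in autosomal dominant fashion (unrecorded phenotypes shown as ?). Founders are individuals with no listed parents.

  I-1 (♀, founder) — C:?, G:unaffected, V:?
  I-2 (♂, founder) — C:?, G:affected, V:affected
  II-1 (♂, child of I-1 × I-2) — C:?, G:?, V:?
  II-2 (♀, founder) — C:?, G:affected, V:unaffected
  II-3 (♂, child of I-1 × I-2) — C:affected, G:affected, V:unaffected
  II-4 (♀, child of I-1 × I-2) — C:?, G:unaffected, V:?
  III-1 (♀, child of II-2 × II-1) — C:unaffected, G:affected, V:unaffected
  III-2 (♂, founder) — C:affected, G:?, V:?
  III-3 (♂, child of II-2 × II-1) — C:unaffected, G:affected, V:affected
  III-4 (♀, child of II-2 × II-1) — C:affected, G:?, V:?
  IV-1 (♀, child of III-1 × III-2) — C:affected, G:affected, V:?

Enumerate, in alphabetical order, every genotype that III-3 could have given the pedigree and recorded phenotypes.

III-3 ∈ {cc GG Vv, cc Gg Vv}

C/I-1 ? ·: cc|Cc|CC
C/I-2 ? ·: cc|Cc|CC
C/II-1 ? I-1×I-2: cc|Cc
C/II-2 ? ·: cc|Cc
C/II-3 aff I-1×I-2: Cc|CC
C/II-4 ? I-1×I-2: cc|Cc|CC
C/III-1 un II-2×II-1: cc
C/III-2 aff ·: Cc|CC
C/III-3 un II-2×II-1: cc
C/III-4 aff II-2×II-1: Cc|CC
C/IV-1 aff III-1×III-2: Cc
⇒ C over [I-1,I-2,II-1,II-2,II-3,II-4,III-1,III-2,III-3,III-4,IV-1]: 140 consistent
G/I-1 un ·: gg
G/I-2 aff ·: Gg
G/II-1 ? I-1×I-2: gg|Gg
G/II-2 aff ·: Gg|GG
G/II-3 aff I-1×I-2: Gg
G/II-4 un I-1×I-2: gg
G/III-1 aff II-2×II-1: Gg|GG
G/III-2 ? ·: gg|Gg|GG
G/III-3 aff II-2×II-1: Gg|GG
G/III-4 ? II-2×II-1: gg|Gg|GG
G/IV-1 aff III-1×III-2: Gg|GG
⇒ G over [I-1,I-2,II-1,II-2,II-3,II-4,III-1,III-2,III-3,III-4,IV-1]: 105 consistent
V/I-1 ? ·: vv|Vv
V/I-2 aff ·: Vv
V/II-1 ? I-1×I-2: Vv
V/II-2 un ·: vv
V/II-3 un I-1×I-2: vv
V/II-4 ? I-1×I-2: vv|Vv|VV
V/III-1 un II-2×II-1: vv
V/III-2 ? ·: vv|Vv|VV
V/III-3 aff II-2×II-1: Vv
V/III-4 ? II-2×II-1: vv|Vv
V/IV-1 ? III-1×III-2: vv|Vv
⇒ V over [I-1,I-2,II-1,II-2,II-3,II-4,III-1,III-2,III-3,III-4,IV-1]: 40 consistent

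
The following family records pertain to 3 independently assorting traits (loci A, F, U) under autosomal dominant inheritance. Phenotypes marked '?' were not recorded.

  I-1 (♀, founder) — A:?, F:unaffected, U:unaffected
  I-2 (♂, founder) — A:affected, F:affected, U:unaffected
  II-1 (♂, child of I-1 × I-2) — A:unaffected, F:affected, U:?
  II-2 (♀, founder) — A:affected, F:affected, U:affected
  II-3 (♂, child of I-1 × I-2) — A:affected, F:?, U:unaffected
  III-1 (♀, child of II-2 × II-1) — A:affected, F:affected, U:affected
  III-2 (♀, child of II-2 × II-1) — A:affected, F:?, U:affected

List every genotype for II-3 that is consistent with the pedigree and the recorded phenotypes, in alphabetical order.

A/I-1 ? ·: aa|Aa
A/I-2 aff ·: Aa
A/II-1 un I-1×I-2: aa
A/II-2 aff ·: Aa|AA
A/II-3 aff I-1×I-2: Aa|AA
A/III-1 aff II-2×II-1: Aa
A/III-2 aff II-2×II-1: Aa
⇒ A over [I-1,I-2,II-1,II-2,II-3,III-1,III-2]: 6 consistent
F/I-1 un ·: ff
F/I-2 aff ·: Ff|FF
F/II-1 aff I-1×I-2: Ff
F/II-2 aff ·: Ff|FF
F/II-3 ? I-1×I-2: ff|Ff
F/III-1 aff II-2×II-1: Ff|FF
F/III-2 ? II-2×II-1: ff|Ff|FF
⇒ F over [I-1,I-2,II-1,II-2,II-3,III-1,III-2]: 30 consistent
U/I-1 un ·: uu
U/I-2 un ·: uu
U/II-1 ? I-1×I-2: uu
U/II-2 aff ·: Uu|UU
U/II-3 un I-1×I-2: uu
U/III-1 aff II-2×II-1: Uu
U/III-2 aff II-2×II-1: Uu
⇒ U over [I-1,I-2,II-1,II-2,II-3,III-1,III-2]: 2 consistent

II-3 ∈ {AA Ff uu, AA ff uu, Aa Ff uu, Aa ff uu}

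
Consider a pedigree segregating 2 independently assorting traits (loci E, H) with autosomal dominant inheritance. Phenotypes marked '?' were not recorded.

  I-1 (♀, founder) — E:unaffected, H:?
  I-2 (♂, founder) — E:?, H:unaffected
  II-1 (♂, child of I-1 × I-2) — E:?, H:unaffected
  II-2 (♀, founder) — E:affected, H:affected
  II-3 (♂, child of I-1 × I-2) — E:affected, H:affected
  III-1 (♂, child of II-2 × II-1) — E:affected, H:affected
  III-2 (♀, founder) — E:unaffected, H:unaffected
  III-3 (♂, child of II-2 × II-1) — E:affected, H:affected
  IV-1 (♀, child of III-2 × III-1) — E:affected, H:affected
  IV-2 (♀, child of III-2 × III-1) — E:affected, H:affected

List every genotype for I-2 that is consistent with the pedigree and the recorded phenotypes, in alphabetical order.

E/I-1 un ·: ee
E/I-2 ? ·: Ee|EE
E/II-1 ? I-1×I-2: ee|Ee
E/II-2 aff ·: Ee|EE
E/II-3 aff I-1×I-2: Ee
E/III-1 aff II-2×II-1: Ee|EE
E/III-2 un ·: ee
E/III-3 aff II-2×II-1: Ee|EE
E/IV-1 aff III-2×III-1: Ee
E/IV-2 aff III-2×III-1: Ee
⇒ E over [I-1,I-2,II-1,II-2,II-3,III-1,III-2,III-3,IV-1,IV-2]: 18 consistent
H/I-1 ? ·: Hh
H/I-2 un ·: hh
H/II-1 un I-1×I-2: hh
H/II-2 aff ·: Hh|HH
H/II-3 aff I-1×I-2: Hh
H/III-1 aff II-2×II-1: Hh
H/III-2 un ·: hh
H/III-3 aff II-2×II-1: Hh
H/IV-1 aff III-2×III-1: Hh
H/IV-2 aff III-2×III-1: Hh
⇒ H over [I-1,I-2,II-1,II-2,II-3,III-1,III-2,III-3,IV-1,IV-2]: 2 consistent

I-2 ∈ {EE hh, Ee hh}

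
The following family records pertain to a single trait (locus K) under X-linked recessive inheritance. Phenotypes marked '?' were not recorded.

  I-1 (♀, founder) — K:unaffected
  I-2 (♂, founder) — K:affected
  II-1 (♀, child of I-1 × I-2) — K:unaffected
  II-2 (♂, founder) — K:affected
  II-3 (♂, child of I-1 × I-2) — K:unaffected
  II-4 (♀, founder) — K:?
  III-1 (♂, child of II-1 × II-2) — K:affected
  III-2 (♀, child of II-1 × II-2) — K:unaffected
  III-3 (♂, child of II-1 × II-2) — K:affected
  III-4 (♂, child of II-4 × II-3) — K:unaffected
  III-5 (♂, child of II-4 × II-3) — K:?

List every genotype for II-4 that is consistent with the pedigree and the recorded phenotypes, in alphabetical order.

K/I-1 un ·: X^KX^K|X^KX^k
K/I-2 aff ·: X^kY
K/II-1 un I-1×I-2: X^KX^k
K/II-2 aff ·: X^kY
K/II-3 un I-1×I-2: X^KY
K/II-4 ? ·: X^KX^K|X^KX^k
K/III-1 aff II-1×II-2: X^kY
K/III-2 un II-1×II-2: X^KX^k
K/III-3 aff II-1×II-2: X^kY
K/III-4 un II-4×II-3: X^KY
K/III-5 ? II-4×II-3: X^KY|X^kY
⇒ K over [I-1,I-2,II-1,II-2,II-3,II-4,III-1,III-2,III-3,III-4,III-5]: 6 consistent

II-4 ∈ {X^KX^K, X^KX^k}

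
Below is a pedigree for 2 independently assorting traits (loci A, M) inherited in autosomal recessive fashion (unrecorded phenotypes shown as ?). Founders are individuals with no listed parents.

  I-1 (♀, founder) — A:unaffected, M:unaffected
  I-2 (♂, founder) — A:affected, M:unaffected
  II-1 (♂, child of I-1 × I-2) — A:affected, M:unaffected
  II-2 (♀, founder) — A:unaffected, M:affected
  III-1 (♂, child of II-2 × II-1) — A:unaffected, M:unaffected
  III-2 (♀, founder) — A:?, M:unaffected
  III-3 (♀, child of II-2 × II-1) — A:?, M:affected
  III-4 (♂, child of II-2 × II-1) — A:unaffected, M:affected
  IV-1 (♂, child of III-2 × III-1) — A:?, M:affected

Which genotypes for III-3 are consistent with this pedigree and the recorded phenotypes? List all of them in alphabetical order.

A/I-1 un ·: Aa
A/I-2 aff ·: aa
A/II-1 aff I-1×I-2: aa
A/II-2 un ·: AA|Aa
A/III-1 un II-2×II-1: Aa
A/III-2 ? ·: AA|Aa|aa
A/III-3 ? II-2×II-1: Aa|aa
A/III-4 un II-2×II-1: Aa
A/IV-1 ? III-2×III-1: AA|Aa|aa
⇒ A over [I-1,I-2,II-1,II-2,III-1,III-2,III-3,III-4,IV-1]: 21 consistent
M/I-1 un ·: MM|Mm
M/I-2 un ·: MM|Mm
M/II-1 un I-1×I-2: Mm
M/II-2 aff ·: mm
M/III-1 un II-2×II-1: Mm
M/III-2 un ·: Mm
M/III-3 aff II-2×II-1: mm
M/III-4 aff II-2×II-1: mm
M/IV-1 aff III-2×III-1: mm
⇒ M over [I-1,I-2,II-1,II-2,III-1,III-2,III-3,III-4,IV-1]: 3 consistent

III-3 ∈ {Aa mm, aa mm}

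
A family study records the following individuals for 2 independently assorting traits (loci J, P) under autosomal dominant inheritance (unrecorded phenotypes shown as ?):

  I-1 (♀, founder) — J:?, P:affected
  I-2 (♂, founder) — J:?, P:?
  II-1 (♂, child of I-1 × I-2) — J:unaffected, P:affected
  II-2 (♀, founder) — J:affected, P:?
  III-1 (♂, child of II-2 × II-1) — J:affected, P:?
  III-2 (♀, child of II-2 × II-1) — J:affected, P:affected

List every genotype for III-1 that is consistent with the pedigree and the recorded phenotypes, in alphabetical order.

J/I-1 ? ·: jj|Jj
J/I-2 ? ·: jj|Jj
J/II-1 un I-1×I-2: jj
J/II-2 aff ·: Jj|JJ
J/III-1 aff II-2×II-1: Jj
J/III-2 aff II-2×II-1: Jj
⇒ J over [I-1,I-2,II-1,II-2,III-1,III-2]: 8 consistent
P/I-1 aff ·: Pp|PP
P/I-2 ? ·: pp|Pp|PP
P/II-1 aff I-1×I-2: Pp|PP
P/II-2 ? ·: pp|Pp|PP
P/III-1 ? II-2×II-1: pp|Pp|PP
P/III-2 aff II-2×II-1: Pp|PP
⇒ P over [I-1,I-2,II-1,II-2,III-1,III-2]: 84 consistent

III-1 ∈ {Jj PP, Jj Pp, Jj pp}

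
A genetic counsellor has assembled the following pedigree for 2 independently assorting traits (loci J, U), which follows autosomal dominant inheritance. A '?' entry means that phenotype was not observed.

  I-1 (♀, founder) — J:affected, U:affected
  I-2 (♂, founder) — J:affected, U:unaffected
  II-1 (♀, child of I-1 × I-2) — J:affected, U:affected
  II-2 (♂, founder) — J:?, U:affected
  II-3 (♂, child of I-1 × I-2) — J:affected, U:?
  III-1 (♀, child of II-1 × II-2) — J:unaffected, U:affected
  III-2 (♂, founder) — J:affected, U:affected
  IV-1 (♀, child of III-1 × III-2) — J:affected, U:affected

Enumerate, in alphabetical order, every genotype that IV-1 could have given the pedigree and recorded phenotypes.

J/I-1 aff ·: Jj|JJ
J/I-2 aff ·: Jj|JJ
J/II-1 aff I-1×I-2: Jj
J/II-2 ? ·: jj|Jj
J/II-3 aff I-1×I-2: Jj|JJ
J/III-1 un II-1×II-2: jj
J/III-2 aff ·: Jj|JJ
J/IV-1 aff III-1×III-2: Jj
⇒ J over [I-1,I-2,II-1,II-2,II-3,III-1,III-2,IV-1]: 24 consistent
U/I-1 aff ·: Uu|UU
U/I-2 un ·: uu
U/II-1 aff I-1×I-2: Uu
U/II-2 aff ·: Uu|UU
U/II-3 ? I-1×I-2: uu|Uu
U/III-1 aff II-1×II-2: Uu|UU
U/III-2 aff ·: Uu|UU
U/IV-1 aff III-1×III-2: Uu|UU
⇒ U over [I-1,I-2,II-1,II-2,II-3,III-1,III-2,IV-1]: 42 consistent

IV-1 ∈ {Jj UU, Jj Uu}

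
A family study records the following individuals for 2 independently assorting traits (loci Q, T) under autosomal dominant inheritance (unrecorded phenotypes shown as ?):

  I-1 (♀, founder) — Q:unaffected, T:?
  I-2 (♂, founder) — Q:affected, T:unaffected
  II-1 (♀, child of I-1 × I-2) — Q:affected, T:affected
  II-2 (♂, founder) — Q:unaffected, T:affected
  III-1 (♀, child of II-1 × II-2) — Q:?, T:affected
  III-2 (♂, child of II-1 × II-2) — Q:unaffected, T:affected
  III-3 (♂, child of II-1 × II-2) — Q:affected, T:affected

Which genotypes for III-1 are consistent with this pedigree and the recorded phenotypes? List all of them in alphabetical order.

Q/I-1 un ·: qq
Q/I-2 aff ·: Qq|QQ
Q/II-1 aff I-1×I-2: Qq
Q/II-2 un ·: qq
Q/III-1 ? II-1×II-2: qq|Qq
Q/III-2 un II-1×II-2: qq
Q/III-3 aff II-1×II-2: Qq
⇒ Q over [I-1,I-2,II-1,II-2,III-1,III-2,III-3]: 4 consistent
T/I-1 ? ·: Tt|TT
T/I-2 un ·: tt
T/II-1 aff I-1×I-2: Tt
T/II-2 aff ·: Tt|TT
T/III-1 aff II-1×II-2: Tt|TT
T/III-2 aff II-1×II-2: Tt|TT
T/III-3 aff II-1×II-2: Tt|TT
⇒ T over [I-1,I-2,II-1,II-2,III-1,III-2,III-3]: 32 consistent

III-1 ∈ {Qq TT, Qq Tt, qq TT, qq Tt}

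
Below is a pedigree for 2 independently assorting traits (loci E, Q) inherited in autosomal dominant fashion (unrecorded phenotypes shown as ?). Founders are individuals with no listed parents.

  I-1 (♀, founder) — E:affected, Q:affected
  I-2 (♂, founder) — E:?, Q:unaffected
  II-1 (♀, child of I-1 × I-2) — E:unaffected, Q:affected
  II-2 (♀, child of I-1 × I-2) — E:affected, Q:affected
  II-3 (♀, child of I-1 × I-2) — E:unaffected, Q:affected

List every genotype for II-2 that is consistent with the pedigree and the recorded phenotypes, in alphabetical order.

E/I-1 aff ·: Ee
E/I-2 ? ·: ee|Ee
E/II-1 un I-1×I-2: ee
E/II-2 aff I-1×I-2: Ee|EE
E/II-3 un I-1×I-2: ee
⇒ E over [I-1,I-2,II-1,II-2,II-3]: 3 consistent
Q/I-1 aff ·: Qq|QQ
Q/I-2 un ·: qq
Q/II-1 aff I-1×I-2: Qq
Q/II-2 aff I-1×I-2: Qq
Q/II-3 aff I-1×I-2: Qq
⇒ Q over [I-1,I-2,II-1,II-2,II-3]: 2 consistent

II-2 ∈ {EE Qq, Ee Qq}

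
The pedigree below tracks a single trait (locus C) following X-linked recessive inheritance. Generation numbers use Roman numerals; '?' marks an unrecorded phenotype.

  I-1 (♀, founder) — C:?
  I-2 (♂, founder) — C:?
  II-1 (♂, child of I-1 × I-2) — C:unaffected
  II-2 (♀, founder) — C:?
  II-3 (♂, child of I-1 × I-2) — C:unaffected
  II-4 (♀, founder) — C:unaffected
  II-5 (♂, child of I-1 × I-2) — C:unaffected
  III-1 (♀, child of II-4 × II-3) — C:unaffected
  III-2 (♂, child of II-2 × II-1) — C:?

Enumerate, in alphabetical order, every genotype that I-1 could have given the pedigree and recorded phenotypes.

C/I-1 ? ·: X^CX^C|X^CX^c
C/I-2 ? ·: X^CY|X^cY
C/II-1 un I-1×I-2: X^CY
C/II-2 ? ·: X^CX^C|X^CX^c|X^cX^c
C/II-3 un I-1×I-2: X^CY
C/II-4 un ·: X^CX^C|X^CX^c
C/II-5 un I-1×I-2: X^CY
C/III-1 un II-4×II-3: X^CX^C|X^CX^c
C/III-2 ? II-2×II-1: X^CY|X^cY
⇒ C over [I-1,I-2,II-1,II-2,II-3,II-4,II-5,III-1,III-2]: 48 consistent

I-1 ∈ {X^CX^C, X^CX^c}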